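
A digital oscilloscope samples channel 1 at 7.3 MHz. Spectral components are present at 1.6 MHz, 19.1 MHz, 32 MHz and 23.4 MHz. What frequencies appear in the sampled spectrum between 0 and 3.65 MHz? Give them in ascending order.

1.5 MHz, 1.6 MHz, 2.8 MHz

fs/2 = 3.65 MHz.
1.6 MHz ≤ fs/2 = 3.65 MHz, passes unchanged.
19.1 MHz mod fs = 4.5 MHz.
4.5 MHz > fs/2 = 3.65 MHz, folds to fs − 4.5 MHz = 2.8 MHz.
32 MHz mod fs = 2.8 MHz.
2.8 MHz ≤ fs/2 = 3.65 MHz, appears at 2.8 MHz.
23.4 MHz mod fs = 1.5 MHz.
1.5 MHz ≤ fs/2 = 3.65 MHz, appears at 1.5 MHz.
Distinct values: {1.5 MHz, 1.6 MHz, 2.8 MHz}.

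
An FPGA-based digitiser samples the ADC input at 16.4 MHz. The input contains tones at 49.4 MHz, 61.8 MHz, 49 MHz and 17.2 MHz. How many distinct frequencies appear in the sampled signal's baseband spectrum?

3

fs/2 = 8.2 MHz.
49.4 MHz mod fs = 0.2 MHz.
0.2 MHz ≤ fs/2 = 8.2 MHz, appears at 0.2 MHz.
61.8 MHz mod fs = 12.6 MHz.
12.6 MHz > fs/2 = 8.2 MHz, folds to fs − 12.6 MHz = 3.8 MHz.
49 MHz mod fs = 16.2 MHz.
16.2 MHz > fs/2 = 8.2 MHz, folds to fs − 16.2 MHz = 0.2 MHz.
17.2 MHz mod fs = 0.8 MHz.
0.8 MHz ≤ fs/2 = 8.2 MHz, appears at 0.8 MHz.
Distinct values: {0.2 MHz, 0.8 MHz, 3.8 MHz} → 3.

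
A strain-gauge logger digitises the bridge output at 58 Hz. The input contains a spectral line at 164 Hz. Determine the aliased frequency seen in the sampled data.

164 Hz mod fs = 48 Hz.
48 Hz > fs/2 = 29 Hz, folds to fs − 48 Hz = 10 Hz.

10 Hz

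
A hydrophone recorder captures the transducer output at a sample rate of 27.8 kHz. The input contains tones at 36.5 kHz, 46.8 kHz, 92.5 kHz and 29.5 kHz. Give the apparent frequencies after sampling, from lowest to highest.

fs/2 = 13.9 kHz.
36.5 kHz mod fs = 8.7 kHz.
8.7 kHz ≤ fs/2 = 13.9 kHz, appears at 8.7 kHz.
46.8 kHz mod fs = 19 kHz.
19 kHz > fs/2 = 13.9 kHz, folds to fs − 19 kHz = 8.8 kHz.
92.5 kHz mod fs = 9.1 kHz.
9.1 kHz ≤ fs/2 = 13.9 kHz, appears at 9.1 kHz.
29.5 kHz mod fs = 1.7 kHz.
1.7 kHz ≤ fs/2 = 13.9 kHz, appears at 1.7 kHz.
Distinct values: {1.7 kHz, 8.7 kHz, 8.8 kHz, 9.1 kHz}.

1.7 kHz, 8.7 kHz, 8.8 kHz, 9.1 kHz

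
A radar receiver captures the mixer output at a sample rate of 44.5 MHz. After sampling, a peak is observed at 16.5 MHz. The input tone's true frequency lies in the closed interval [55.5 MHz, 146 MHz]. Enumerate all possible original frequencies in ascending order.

61 MHz, 72.5 MHz, 105.5 MHz, 117 MHz

Frequencies that alias to 16.5 MHz are k·fs ± 16.5 MHz for integer k ≥ 0.
k=0: 16.5 MHz.
k=1: 28 MHz, 61 MHz.
k=2: 72.5 MHz, 105.5 MHz.
k=3: 117 MHz, 150 MHz.
k=4: 161.5 MHz, 194.5 MHz.
Within [55.5 MHz, 146 MHz]: 61 MHz, 72.5 MHz, 105.5 MHz, 117 MHz.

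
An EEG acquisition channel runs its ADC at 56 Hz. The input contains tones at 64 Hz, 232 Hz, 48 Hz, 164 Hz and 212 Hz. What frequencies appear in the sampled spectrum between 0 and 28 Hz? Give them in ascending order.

4 Hz, 8 Hz, 12 Hz

fs/2 = 28 Hz.
64 Hz mod fs = 8 Hz.
8 Hz ≤ fs/2 = 28 Hz, appears at 8 Hz.
232 Hz mod fs = 8 Hz.
8 Hz ≤ fs/2 = 28 Hz, appears at 8 Hz.
48 Hz > fs/2 = 28 Hz, folds to fs − 48 Hz = 8 Hz.
164 Hz mod fs = 52 Hz.
52 Hz > fs/2 = 28 Hz, folds to fs − 52 Hz = 4 Hz.
212 Hz mod fs = 44 Hz.
44 Hz > fs/2 = 28 Hz, folds to fs − 44 Hz = 12 Hz.
Distinct values: {4 Hz, 8 Hz, 12 Hz}.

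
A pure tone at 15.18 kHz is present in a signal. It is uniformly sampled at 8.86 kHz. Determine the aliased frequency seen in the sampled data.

15.18 kHz mod fs = 6.32 kHz.
6.32 kHz > fs/2 = 4.43 kHz, folds to fs − 6.32 kHz = 2.54 kHz.

2.54 kHz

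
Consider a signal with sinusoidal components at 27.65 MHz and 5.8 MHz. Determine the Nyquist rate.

55.3 MHz

Highest-frequency component: 27.65 MHz.
Nyquist rate = 2 × 27.65 MHz = 55.3 MHz.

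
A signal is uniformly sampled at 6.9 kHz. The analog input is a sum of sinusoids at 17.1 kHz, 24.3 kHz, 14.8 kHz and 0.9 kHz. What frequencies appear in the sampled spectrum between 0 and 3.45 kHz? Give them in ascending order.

fs/2 = 3.45 kHz.
17.1 kHz mod fs = 3.3 kHz.
3.3 kHz ≤ fs/2 = 3.45 kHz, appears at 3.3 kHz.
24.3 kHz mod fs = 3.6 kHz.
3.6 kHz > fs/2 = 3.45 kHz, folds to fs − 3.6 kHz = 3.3 kHz.
14.8 kHz mod fs = 1 kHz.
1 kHz ≤ fs/2 = 3.45 kHz, appears at 1 kHz.
0.9 kHz ≤ fs/2 = 3.45 kHz, passes unchanged.
Distinct values: {0.9 kHz, 1 kHz, 3.3 kHz}.

0.9 kHz, 1 kHz, 3.3 kHz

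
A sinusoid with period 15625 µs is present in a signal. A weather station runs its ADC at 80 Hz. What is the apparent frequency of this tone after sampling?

16 Hz

T = 15625 µs → f = 1/T = 64 Hz.
64 Hz > fs/2 = 40 Hz, folds to fs − 64 Hz = 16 Hz.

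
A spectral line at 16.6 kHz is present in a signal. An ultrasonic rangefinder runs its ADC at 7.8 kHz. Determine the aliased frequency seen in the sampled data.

1 kHz

16.6 kHz mod fs = 1 kHz.
1 kHz ≤ fs/2 = 3.9 kHz, appears at 1 kHz.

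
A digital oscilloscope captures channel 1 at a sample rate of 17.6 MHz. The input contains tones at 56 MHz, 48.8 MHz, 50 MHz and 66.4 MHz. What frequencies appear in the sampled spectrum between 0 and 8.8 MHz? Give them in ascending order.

2.8 MHz, 3.2 MHz, 4 MHz

fs/2 = 8.8 MHz.
56 MHz mod fs = 3.2 MHz.
3.2 MHz ≤ fs/2 = 8.8 MHz, appears at 3.2 MHz.
48.8 MHz mod fs = 13.6 MHz.
13.6 MHz > fs/2 = 8.8 MHz, folds to fs − 13.6 MHz = 4 MHz.
50 MHz mod fs = 14.8 MHz.
14.8 MHz > fs/2 = 8.8 MHz, folds to fs − 14.8 MHz = 2.8 MHz.
66.4 MHz mod fs = 13.6 MHz.
13.6 MHz > fs/2 = 8.8 MHz, folds to fs − 13.6 MHz = 4 MHz.
Distinct values: {2.8 MHz, 3.2 MHz, 4 MHz}.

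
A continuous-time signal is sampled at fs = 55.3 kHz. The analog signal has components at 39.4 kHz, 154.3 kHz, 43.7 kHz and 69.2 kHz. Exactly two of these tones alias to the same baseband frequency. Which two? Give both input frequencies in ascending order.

fs/2 = 27.65 kHz.
39.4 kHz > fs/2 = 27.65 kHz, folds to fs − 39.4 kHz = 15.9 kHz.
154.3 kHz mod fs = 43.7 kHz.
43.7 kHz > fs/2 = 27.65 kHz, folds to fs − 43.7 kHz = 11.6 kHz.
43.7 kHz > fs/2 = 27.65 kHz, folds to fs − 43.7 kHz = 11.6 kHz.
69.2 kHz mod fs = 13.9 kHz.
13.9 kHz ≤ fs/2 = 27.65 kHz, appears at 13.9 kHz.
43.7 kHz and 154.3 kHz both map to 11.6 kHz.

43.7 kHz, 154.3 kHz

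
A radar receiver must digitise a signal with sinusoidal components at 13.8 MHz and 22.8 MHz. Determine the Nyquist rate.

45.6 MHz

Highest-frequency component: 22.8 MHz.
Nyquist rate = 2 × 22.8 MHz = 45.6 MHz.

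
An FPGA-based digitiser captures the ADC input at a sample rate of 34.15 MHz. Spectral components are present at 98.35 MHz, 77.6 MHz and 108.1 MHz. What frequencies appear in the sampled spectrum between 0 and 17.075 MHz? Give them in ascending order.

4.1 MHz, 5.65 MHz, 9.3 MHz

fs/2 = 17.075 MHz.
98.35 MHz mod fs = 30.05 MHz.
30.05 MHz > fs/2 = 17.075 MHz, folds to fs − 30.05 MHz = 4.1 MHz.
77.6 MHz mod fs = 9.3 MHz.
9.3 MHz ≤ fs/2 = 17.075 MHz, appears at 9.3 MHz.
108.1 MHz mod fs = 5.65 MHz.
5.65 MHz ≤ fs/2 = 17.075 MHz, appears at 5.65 MHz.
Distinct values: {4.1 MHz, 5.65 MHz, 9.3 MHz}.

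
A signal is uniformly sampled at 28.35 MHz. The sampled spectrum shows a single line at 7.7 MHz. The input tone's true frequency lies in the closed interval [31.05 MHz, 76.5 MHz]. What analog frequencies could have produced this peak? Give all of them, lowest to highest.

36.05 MHz, 49 MHz, 64.4 MHz

Frequencies that alias to 7.7 MHz are k·fs ± 7.7 MHz for integer k ≥ 0.
k=0: 7.7 MHz.
k=1: 20.65 MHz, 36.05 MHz.
k=2: 49 MHz, 64.4 MHz.
k=3: 77.35 MHz, 92.75 MHz.
Within [31.05 MHz, 76.5 MHz]: 36.05 MHz, 49 MHz, 64.4 MHz.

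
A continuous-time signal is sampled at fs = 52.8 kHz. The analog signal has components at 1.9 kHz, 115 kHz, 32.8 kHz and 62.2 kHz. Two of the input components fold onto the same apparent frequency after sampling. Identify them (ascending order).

fs/2 = 26.4 kHz.
1.9 kHz ≤ fs/2 = 26.4 kHz, passes unchanged.
115 kHz mod fs = 9.4 kHz.
9.4 kHz ≤ fs/2 = 26.4 kHz, appears at 9.4 kHz.
32.8 kHz > fs/2 = 26.4 kHz, folds to fs − 32.8 kHz = 20 kHz.
62.2 kHz mod fs = 9.4 kHz.
9.4 kHz ≤ fs/2 = 26.4 kHz, appears at 9.4 kHz.
62.2 kHz and 115 kHz both map to 9.4 kHz.

62.2 kHz, 115 kHz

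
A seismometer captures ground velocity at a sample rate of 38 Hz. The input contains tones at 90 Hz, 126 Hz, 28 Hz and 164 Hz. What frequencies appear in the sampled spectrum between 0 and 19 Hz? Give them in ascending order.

fs/2 = 19 Hz.
90 Hz mod fs = 14 Hz.
14 Hz ≤ fs/2 = 19 Hz, appears at 14 Hz.
126 Hz mod fs = 12 Hz.
12 Hz ≤ fs/2 = 19 Hz, appears at 12 Hz.
28 Hz > fs/2 = 19 Hz, folds to fs − 28 Hz = 10 Hz.
164 Hz mod fs = 12 Hz.
12 Hz ≤ fs/2 = 19 Hz, appears at 12 Hz.
Distinct values: {10 Hz, 12 Hz, 14 Hz}.

10 Hz, 12 Hz, 14 Hz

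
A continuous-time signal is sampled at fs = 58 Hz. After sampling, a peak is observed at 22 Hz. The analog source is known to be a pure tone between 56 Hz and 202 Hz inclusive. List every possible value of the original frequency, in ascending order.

Frequencies that alias to 22 Hz are k·fs ± 22 Hz for integer k ≥ 0.
k=0: 22 Hz.
k=1: 36 Hz, 80 Hz.
k=2: 94 Hz, 138 Hz.
k=3: 152 Hz, 196 Hz.
k=4: 210 Hz, 254 Hz.
Within [56 Hz, 202 Hz]: 80 Hz, 94 Hz, 138 Hz, 152 Hz, 196 Hz.

80 Hz, 94 Hz, 138 Hz, 152 Hz, 196 Hz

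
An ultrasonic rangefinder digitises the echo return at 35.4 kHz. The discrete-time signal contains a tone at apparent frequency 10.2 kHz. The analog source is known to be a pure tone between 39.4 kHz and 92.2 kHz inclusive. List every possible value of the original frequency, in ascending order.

Frequencies that alias to 10.2 kHz are k·fs ± 10.2 kHz for integer k ≥ 0.
k=0: 10.2 kHz.
k=1: 25.2 kHz, 45.6 kHz.
k=2: 60.6 kHz, 81 kHz.
k=3: 96 kHz, 116.4 kHz.
Within [39.4 kHz, 92.2 kHz]: 45.6 kHz, 60.6 kHz, 81 kHz.

45.6 kHz, 60.6 kHz, 81 kHz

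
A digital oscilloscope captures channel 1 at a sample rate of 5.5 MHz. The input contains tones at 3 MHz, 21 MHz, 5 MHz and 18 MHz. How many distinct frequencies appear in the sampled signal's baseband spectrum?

4

fs/2 = 2.75 MHz.
3 MHz > fs/2 = 2.75 MHz, folds to fs − 3 MHz = 2.5 MHz.
21 MHz mod fs = 4.5 MHz.
4.5 MHz > fs/2 = 2.75 MHz, folds to fs − 4.5 MHz = 1 MHz.
5 MHz > fs/2 = 2.75 MHz, folds to fs − 5 MHz = 0.5 MHz.
18 MHz mod fs = 1.5 MHz.
1.5 MHz ≤ fs/2 = 2.75 MHz, appears at 1.5 MHz.
Distinct values: {0.5 MHz, 1 MHz, 1.5 MHz, 2.5 MHz} → 4.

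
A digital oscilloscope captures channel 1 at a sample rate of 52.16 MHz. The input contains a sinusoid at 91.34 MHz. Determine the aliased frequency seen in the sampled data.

12.98 MHz

91.34 MHz mod fs = 39.18 MHz.
39.18 MHz > fs/2 = 26.08 MHz, folds to fs − 39.18 MHz = 12.98 MHz.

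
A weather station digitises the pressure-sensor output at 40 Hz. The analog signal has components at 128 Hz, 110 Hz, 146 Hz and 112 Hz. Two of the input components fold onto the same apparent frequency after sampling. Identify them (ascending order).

fs/2 = 20 Hz.
128 Hz mod fs = 8 Hz.
8 Hz ≤ fs/2 = 20 Hz, appears at 8 Hz.
110 Hz mod fs = 30 Hz.
30 Hz > fs/2 = 20 Hz, folds to fs − 30 Hz = 10 Hz.
146 Hz mod fs = 26 Hz.
26 Hz > fs/2 = 20 Hz, folds to fs − 26 Hz = 14 Hz.
112 Hz mod fs = 32 Hz.
32 Hz > fs/2 = 20 Hz, folds to fs − 32 Hz = 8 Hz.
112 Hz and 128 Hz both map to 8 Hz.

112 Hz, 128 Hz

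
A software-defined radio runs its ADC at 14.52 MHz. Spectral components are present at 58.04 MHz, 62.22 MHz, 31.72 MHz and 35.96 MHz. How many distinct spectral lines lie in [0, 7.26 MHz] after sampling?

4

fs/2 = 7.26 MHz.
58.04 MHz mod fs = 14.48 MHz.
14.48 MHz > fs/2 = 7.26 MHz, folds to fs − 14.48 MHz = 0.04 MHz.
62.22 MHz mod fs = 4.14 MHz.
4.14 MHz ≤ fs/2 = 7.26 MHz, appears at 4.14 MHz.
31.72 MHz mod fs = 2.68 MHz.
2.68 MHz ≤ fs/2 = 7.26 MHz, appears at 2.68 MHz.
35.96 MHz mod fs = 6.92 MHz.
6.92 MHz ≤ fs/2 = 7.26 MHz, appears at 6.92 MHz.
Distinct values: {0.04 MHz, 2.68 MHz, 4.14 MHz, 6.92 MHz} → 4.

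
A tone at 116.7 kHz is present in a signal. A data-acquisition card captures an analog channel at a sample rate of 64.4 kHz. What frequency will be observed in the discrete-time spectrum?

116.7 kHz mod fs = 52.3 kHz.
52.3 kHz > fs/2 = 32.2 kHz, folds to fs − 52.3 kHz = 12.1 kHz.

12.1 kHz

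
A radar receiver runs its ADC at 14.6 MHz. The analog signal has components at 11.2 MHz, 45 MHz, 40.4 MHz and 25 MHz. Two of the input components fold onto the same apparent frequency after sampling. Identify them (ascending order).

11.2 MHz, 40.4 MHz

fs/2 = 7.3 MHz.
11.2 MHz > fs/2 = 7.3 MHz, folds to fs − 11.2 MHz = 3.4 MHz.
45 MHz mod fs = 1.2 MHz.
1.2 MHz ≤ fs/2 = 7.3 MHz, appears at 1.2 MHz.
40.4 MHz mod fs = 11.2 MHz.
11.2 MHz > fs/2 = 7.3 MHz, folds to fs − 11.2 MHz = 3.4 MHz.
25 MHz mod fs = 10.4 MHz.
10.4 MHz > fs/2 = 7.3 MHz, folds to fs − 10.4 MHz = 4.2 MHz.
11.2 MHz and 40.4 MHz both map to 3.4 MHz.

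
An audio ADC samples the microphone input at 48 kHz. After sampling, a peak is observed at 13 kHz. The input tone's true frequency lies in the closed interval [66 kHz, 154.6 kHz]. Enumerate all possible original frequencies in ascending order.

83 kHz, 109 kHz, 131 kHz

Frequencies that alias to 13 kHz are k·fs ± 13 kHz for integer k ≥ 0.
k=0: 13 kHz.
k=1: 35 kHz, 61 kHz.
k=2: 83 kHz, 109 kHz.
k=3: 131 kHz, 157 kHz.
k=4: 179 kHz, 205 kHz.
Within [66 kHz, 154.6 kHz]: 83 kHz, 109 kHz, 131 kHz.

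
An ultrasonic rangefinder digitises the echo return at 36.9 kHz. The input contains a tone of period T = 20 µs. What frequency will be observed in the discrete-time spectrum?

13.1 kHz

T = 20 µs → f = 1/T = 50 kHz.
50 kHz mod fs = 13.1 kHz.
13.1 kHz ≤ fs/2 = 18.45 kHz, appears at 13.1 kHz.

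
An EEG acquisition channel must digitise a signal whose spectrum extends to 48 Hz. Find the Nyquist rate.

Nyquist rate = 2 × 48 Hz = 96 Hz.

96 Hz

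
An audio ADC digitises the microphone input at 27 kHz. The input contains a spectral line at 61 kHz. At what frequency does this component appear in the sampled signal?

7 kHz

61 kHz mod fs = 7 kHz.
7 kHz ≤ fs/2 = 13.5 kHz, appears at 7 kHz.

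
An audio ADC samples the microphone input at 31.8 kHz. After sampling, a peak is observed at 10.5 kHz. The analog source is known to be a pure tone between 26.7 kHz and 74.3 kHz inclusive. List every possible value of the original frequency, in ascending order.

Frequencies that alias to 10.5 kHz are k·fs ± 10.5 kHz for integer k ≥ 0.
k=0: 10.5 kHz.
k=1: 21.3 kHz, 42.3 kHz.
k=2: 53.1 kHz, 74.1 kHz.
k=3: 84.9 kHz, 105.9 kHz.
Within [26.7 kHz, 74.3 kHz]: 42.3 kHz, 53.1 kHz, 74.1 kHz.

42.3 kHz, 53.1 kHz, 74.1 kHz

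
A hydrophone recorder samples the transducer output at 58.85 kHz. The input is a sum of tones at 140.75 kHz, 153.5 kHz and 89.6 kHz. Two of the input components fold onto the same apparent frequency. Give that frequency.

23.05 kHz

fs/2 = 29.425 kHz.
140.75 kHz mod fs = 23.05 kHz.
23.05 kHz ≤ fs/2 = 29.425 kHz, appears at 23.05 kHz.
153.5 kHz mod fs = 35.8 kHz.
35.8 kHz > fs/2 = 29.425 kHz, folds to fs − 35.8 kHz = 23.05 kHz.
89.6 kHz mod fs = 30.75 kHz.
30.75 kHz > fs/2 = 29.425 kHz, folds to fs − 30.75 kHz = 28.1 kHz.
140.75 kHz and 153.5 kHz both map to 23.05 kHz.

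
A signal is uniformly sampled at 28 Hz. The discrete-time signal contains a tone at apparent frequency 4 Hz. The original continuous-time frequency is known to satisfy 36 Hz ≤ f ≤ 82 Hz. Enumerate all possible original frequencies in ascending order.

52 Hz, 60 Hz, 80 Hz

Frequencies that alias to 4 Hz are k·fs ± 4 Hz for integer k ≥ 0.
k=0: 4 Hz.
k=1: 24 Hz, 32 Hz.
k=2: 52 Hz, 60 Hz.
k=3: 80 Hz, 88 Hz.
k=4: 108 Hz, 116 Hz.
Within [36 Hz, 82 Hz]: 52 Hz, 60 Hz, 80 Hz.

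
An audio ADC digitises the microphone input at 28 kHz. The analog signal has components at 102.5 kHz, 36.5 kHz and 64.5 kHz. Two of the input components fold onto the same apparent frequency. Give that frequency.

fs/2 = 14 kHz.
102.5 kHz mod fs = 18.5 kHz.
18.5 kHz > fs/2 = 14 kHz, folds to fs − 18.5 kHz = 9.5 kHz.
36.5 kHz mod fs = 8.5 kHz.
8.5 kHz ≤ fs/2 = 14 kHz, appears at 8.5 kHz.
64.5 kHz mod fs = 8.5 kHz.
8.5 kHz ≤ fs/2 = 14 kHz, appears at 8.5 kHz.
36.5 kHz and 64.5 kHz both map to 8.5 kHz.

8.5 kHz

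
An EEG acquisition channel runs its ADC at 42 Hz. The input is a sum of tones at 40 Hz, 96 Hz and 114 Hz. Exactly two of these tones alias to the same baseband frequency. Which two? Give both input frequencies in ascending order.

96 Hz, 114 Hz

fs/2 = 21 Hz.
40 Hz > fs/2 = 21 Hz, folds to fs − 40 Hz = 2 Hz.
96 Hz mod fs = 12 Hz.
12 Hz ≤ fs/2 = 21 Hz, appears at 12 Hz.
114 Hz mod fs = 30 Hz.
30 Hz > fs/2 = 21 Hz, folds to fs − 30 Hz = 12 Hz.
96 Hz and 114 Hz both map to 12 Hz.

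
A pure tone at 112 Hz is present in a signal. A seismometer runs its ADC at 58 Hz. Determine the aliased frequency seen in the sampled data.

112 Hz mod fs = 54 Hz.
54 Hz > fs/2 = 29 Hz, folds to fs − 54 Hz = 4 Hz.

4 Hz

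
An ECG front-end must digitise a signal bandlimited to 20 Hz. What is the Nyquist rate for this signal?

Nyquist rate = 2 × 20 Hz = 40 Hz.

40 Hz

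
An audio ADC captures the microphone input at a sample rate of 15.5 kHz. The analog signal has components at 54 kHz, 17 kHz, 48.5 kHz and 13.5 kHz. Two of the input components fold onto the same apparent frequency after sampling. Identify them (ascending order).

13.5 kHz, 48.5 kHz

fs/2 = 7.75 kHz.
54 kHz mod fs = 7.5 kHz.
7.5 kHz ≤ fs/2 = 7.75 kHz, appears at 7.5 kHz.
17 kHz mod fs = 1.5 kHz.
1.5 kHz ≤ fs/2 = 7.75 kHz, appears at 1.5 kHz.
48.5 kHz mod fs = 2 kHz.
2 kHz ≤ fs/2 = 7.75 kHz, appears at 2 kHz.
13.5 kHz > fs/2 = 7.75 kHz, folds to fs − 13.5 kHz = 2 kHz.
13.5 kHz and 48.5 kHz both map to 2 kHz.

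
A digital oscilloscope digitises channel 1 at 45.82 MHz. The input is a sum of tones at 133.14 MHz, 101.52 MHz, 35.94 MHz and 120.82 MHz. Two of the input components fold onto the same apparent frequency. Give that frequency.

fs/2 = 22.91 MHz.
133.14 MHz mod fs = 41.5 MHz.
41.5 MHz > fs/2 = 22.91 MHz, folds to fs − 41.5 MHz = 4.32 MHz.
101.52 MHz mod fs = 9.88 MHz.
9.88 MHz ≤ fs/2 = 22.91 MHz, appears at 9.88 MHz.
35.94 MHz > fs/2 = 22.91 MHz, folds to fs − 35.94 MHz = 9.88 MHz.
120.82 MHz mod fs = 29.18 MHz.
29.18 MHz > fs/2 = 22.91 MHz, folds to fs − 29.18 MHz = 16.64 MHz.
35.94 MHz and 101.52 MHz both map to 9.88 MHz.

9.88 MHz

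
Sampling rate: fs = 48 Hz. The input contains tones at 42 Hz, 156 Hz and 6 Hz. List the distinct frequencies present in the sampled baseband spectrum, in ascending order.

6 Hz, 12 Hz

fs/2 = 24 Hz.
42 Hz > fs/2 = 24 Hz, folds to fs − 42 Hz = 6 Hz.
156 Hz mod fs = 12 Hz.
12 Hz ≤ fs/2 = 24 Hz, appears at 12 Hz.
6 Hz ≤ fs/2 = 24 Hz, passes unchanged.
Distinct values: {6 Hz, 12 Hz}.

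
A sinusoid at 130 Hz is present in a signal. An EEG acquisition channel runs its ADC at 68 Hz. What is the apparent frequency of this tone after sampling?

6 Hz

130 Hz mod fs = 62 Hz.
62 Hz > fs/2 = 34 Hz, folds to fs − 62 Hz = 6 Hz.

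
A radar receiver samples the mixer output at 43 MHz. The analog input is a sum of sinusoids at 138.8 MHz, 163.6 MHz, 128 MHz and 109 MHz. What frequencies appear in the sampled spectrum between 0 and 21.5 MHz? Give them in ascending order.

fs/2 = 21.5 MHz.
138.8 MHz mod fs = 9.8 MHz.
9.8 MHz ≤ fs/2 = 21.5 MHz, appears at 9.8 MHz.
163.6 MHz mod fs = 34.6 MHz.
34.6 MHz > fs/2 = 21.5 MHz, folds to fs − 34.6 MHz = 8.4 MHz.
128 MHz mod fs = 42 MHz.
42 MHz > fs/2 = 21.5 MHz, folds to fs − 42 MHz = 1 MHz.
109 MHz mod fs = 23 MHz.
23 MHz > fs/2 = 21.5 MHz, folds to fs − 23 MHz = 20 MHz.
Distinct values: {1 MHz, 8.4 MHz, 9.8 MHz, 20 MHz}.

1 MHz, 8.4 MHz, 9.8 MHz, 20 MHz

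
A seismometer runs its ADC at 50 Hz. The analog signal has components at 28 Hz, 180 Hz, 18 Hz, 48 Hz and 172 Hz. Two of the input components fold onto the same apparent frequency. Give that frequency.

22 Hz

fs/2 = 25 Hz.
28 Hz > fs/2 = 25 Hz, folds to fs − 28 Hz = 22 Hz.
180 Hz mod fs = 30 Hz.
30 Hz > fs/2 = 25 Hz, folds to fs − 30 Hz = 20 Hz.
18 Hz ≤ fs/2 = 25 Hz, passes unchanged.
48 Hz > fs/2 = 25 Hz, folds to fs − 48 Hz = 2 Hz.
172 Hz mod fs = 22 Hz.
22 Hz ≤ fs/2 = 25 Hz, appears at 22 Hz.
28 Hz and 172 Hz both map to 22 Hz.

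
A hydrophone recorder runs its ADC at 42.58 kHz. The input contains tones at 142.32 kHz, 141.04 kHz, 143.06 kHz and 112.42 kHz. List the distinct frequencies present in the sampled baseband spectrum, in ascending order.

13.3 kHz, 14.58 kHz, 15.32 kHz

fs/2 = 21.29 kHz.
142.32 kHz mod fs = 14.58 kHz.
14.58 kHz ≤ fs/2 = 21.29 kHz, appears at 14.58 kHz.
141.04 kHz mod fs = 13.3 kHz.
13.3 kHz ≤ fs/2 = 21.29 kHz, appears at 13.3 kHz.
143.06 kHz mod fs = 15.32 kHz.
15.32 kHz ≤ fs/2 = 21.29 kHz, appears at 15.32 kHz.
112.42 kHz mod fs = 27.26 kHz.
27.26 kHz > fs/2 = 21.29 kHz, folds to fs − 27.26 kHz = 15.32 kHz.
Distinct values: {13.3 kHz, 14.58 kHz, 15.32 kHz}.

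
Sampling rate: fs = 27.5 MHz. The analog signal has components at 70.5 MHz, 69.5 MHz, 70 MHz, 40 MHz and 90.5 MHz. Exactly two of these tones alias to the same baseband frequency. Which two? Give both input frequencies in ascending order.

40 MHz, 70 MHz

fs/2 = 13.75 MHz.
70.5 MHz mod fs = 15.5 MHz.
15.5 MHz > fs/2 = 13.75 MHz, folds to fs − 15.5 MHz = 12 MHz.
69.5 MHz mod fs = 14.5 MHz.
14.5 MHz > fs/2 = 13.75 MHz, folds to fs − 14.5 MHz = 13 MHz.
70 MHz mod fs = 15 MHz.
15 MHz > fs/2 = 13.75 MHz, folds to fs − 15 MHz = 12.5 MHz.
40 MHz mod fs = 12.5 MHz.
12.5 MHz ≤ fs/2 = 13.75 MHz, appears at 12.5 MHz.
90.5 MHz mod fs = 8 MHz.
8 MHz ≤ fs/2 = 13.75 MHz, appears at 8 MHz.
40 MHz and 70 MHz both map to 12.5 MHz.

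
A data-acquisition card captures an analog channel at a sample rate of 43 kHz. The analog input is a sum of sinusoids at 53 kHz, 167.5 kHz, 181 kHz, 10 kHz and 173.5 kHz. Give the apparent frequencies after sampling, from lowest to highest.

1.5 kHz, 4.5 kHz, 9 kHz, 10 kHz

fs/2 = 21.5 kHz.
53 kHz mod fs = 10 kHz.
10 kHz ≤ fs/2 = 21.5 kHz, appears at 10 kHz.
167.5 kHz mod fs = 38.5 kHz.
38.5 kHz > fs/2 = 21.5 kHz, folds to fs − 38.5 kHz = 4.5 kHz.
181 kHz mod fs = 9 kHz.
9 kHz ≤ fs/2 = 21.5 kHz, appears at 9 kHz.
10 kHz ≤ fs/2 = 21.5 kHz, passes unchanged.
173.5 kHz mod fs = 1.5 kHz.
1.5 kHz ≤ fs/2 = 21.5 kHz, appears at 1.5 kHz.
Distinct values: {1.5 kHz, 4.5 kHz, 9 kHz, 10 kHz}.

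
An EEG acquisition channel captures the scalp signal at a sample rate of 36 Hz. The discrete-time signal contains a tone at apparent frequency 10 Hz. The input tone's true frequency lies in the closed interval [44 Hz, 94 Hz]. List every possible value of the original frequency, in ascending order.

Frequencies that alias to 10 Hz are k·fs ± 10 Hz for integer k ≥ 0.
k=0: 10 Hz.
k=1: 26 Hz, 46 Hz.
k=2: 62 Hz, 82 Hz.
k=3: 98 Hz, 118 Hz.
Within [44 Hz, 94 Hz]: 46 Hz, 62 Hz, 82 Hz.

46 Hz, 62 Hz, 82 Hz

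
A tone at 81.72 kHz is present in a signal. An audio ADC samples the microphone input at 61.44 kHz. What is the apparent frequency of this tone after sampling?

20.28 kHz

81.72 kHz mod fs = 20.28 kHz.
20.28 kHz ≤ fs/2 = 30.72 kHz, appears at 20.28 kHz.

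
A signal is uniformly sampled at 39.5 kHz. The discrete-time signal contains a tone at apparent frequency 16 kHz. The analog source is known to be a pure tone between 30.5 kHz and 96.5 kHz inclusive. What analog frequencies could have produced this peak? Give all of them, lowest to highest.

55.5 kHz, 63 kHz, 95 kHz

Frequencies that alias to 16 kHz are k·fs ± 16 kHz for integer k ≥ 0.
k=0: 16 kHz.
k=1: 23.5 kHz, 55.5 kHz.
k=2: 63 kHz, 95 kHz.
k=3: 102.5 kHz, 134.5 kHz.
Within [30.5 kHz, 96.5 kHz]: 55.5 kHz, 63 kHz, 95 kHz.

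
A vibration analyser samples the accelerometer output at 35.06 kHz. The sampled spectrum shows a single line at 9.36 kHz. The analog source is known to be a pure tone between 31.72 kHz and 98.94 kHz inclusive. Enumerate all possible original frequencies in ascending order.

Frequencies that alias to 9.36 kHz are k·fs ± 9.36 kHz for integer k ≥ 0.
k=0: 9.36 kHz.
k=1: 25.7 kHz, 44.42 kHz.
k=2: 60.76 kHz, 79.48 kHz.
k=3: 95.82 kHz, 114.54 kHz.
k=4: 130.88 kHz, 149.6 kHz.
Within [31.72 kHz, 98.94 kHz]: 44.42 kHz, 60.76 kHz, 79.48 kHz, 95.82 kHz.

44.42 kHz, 60.76 kHz, 79.48 kHz, 95.82 kHz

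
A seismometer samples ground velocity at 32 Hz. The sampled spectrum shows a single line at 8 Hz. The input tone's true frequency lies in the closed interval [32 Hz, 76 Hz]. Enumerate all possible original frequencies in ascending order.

Frequencies that alias to 8 Hz are k·fs ± 8 Hz for integer k ≥ 0.
k=0: 8 Hz.
k=1: 24 Hz, 40 Hz.
k=2: 56 Hz, 72 Hz.
k=3: 88 Hz, 104 Hz.
Within [32 Hz, 76 Hz]: 40 Hz, 56 Hz, 72 Hz.

40 Hz, 56 Hz, 72 Hz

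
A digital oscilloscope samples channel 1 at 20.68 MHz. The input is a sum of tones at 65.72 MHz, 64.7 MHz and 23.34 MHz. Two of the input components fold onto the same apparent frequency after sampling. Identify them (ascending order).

fs/2 = 10.34 MHz.
65.72 MHz mod fs = 3.68 MHz.
3.68 MHz ≤ fs/2 = 10.34 MHz, appears at 3.68 MHz.
64.7 MHz mod fs = 2.66 MHz.
2.66 MHz ≤ fs/2 = 10.34 MHz, appears at 2.66 MHz.
23.34 MHz mod fs = 2.66 MHz.
2.66 MHz ≤ fs/2 = 10.34 MHz, appears at 2.66 MHz.
23.34 MHz and 64.7 MHz both map to 2.66 MHz.

23.34 MHz, 64.7 MHz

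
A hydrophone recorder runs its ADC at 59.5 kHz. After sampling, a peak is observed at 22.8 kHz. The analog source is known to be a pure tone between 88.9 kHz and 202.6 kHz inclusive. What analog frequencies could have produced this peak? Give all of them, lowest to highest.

96.2 kHz, 141.8 kHz, 155.7 kHz, 201.3 kHz

Frequencies that alias to 22.8 kHz are k·fs ± 22.8 kHz for integer k ≥ 0.
k=0: 22.8 kHz.
k=1: 36.7 kHz, 82.3 kHz.
k=2: 96.2 kHz, 141.8 kHz.
k=3: 155.7 kHz, 201.3 kHz.
k=4: 215.2 kHz, 260.8 kHz.
Within [88.9 kHz, 202.6 kHz]: 96.2 kHz, 141.8 kHz, 155.7 kHz, 201.3 kHz.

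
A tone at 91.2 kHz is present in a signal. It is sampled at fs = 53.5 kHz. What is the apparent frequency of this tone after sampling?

91.2 kHz mod fs = 37.7 kHz.
37.7 kHz > fs/2 = 26.75 kHz, folds to fs − 37.7 kHz = 15.8 kHz.

15.8 kHz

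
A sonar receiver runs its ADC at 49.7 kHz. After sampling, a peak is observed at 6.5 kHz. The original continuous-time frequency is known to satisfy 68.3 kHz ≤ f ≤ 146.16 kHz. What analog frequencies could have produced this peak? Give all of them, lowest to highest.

92.9 kHz, 105.9 kHz, 142.6 kHz

Frequencies that alias to 6.5 kHz are k·fs ± 6.5 kHz for integer k ≥ 0.
k=0: 6.5 kHz.
k=1: 43.2 kHz, 56.2 kHz.
k=2: 92.9 kHz, 105.9 kHz.
k=3: 142.6 kHz, 155.6 kHz.
k=4: 192.3 kHz, 205.3 kHz.
Within [68.3 kHz, 146.16 kHz]: 92.9 kHz, 105.9 kHz, 142.6 kHz.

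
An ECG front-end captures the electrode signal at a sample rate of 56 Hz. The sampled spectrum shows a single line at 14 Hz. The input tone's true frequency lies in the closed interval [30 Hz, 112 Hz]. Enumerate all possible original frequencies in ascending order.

42 Hz, 70 Hz, 98 Hz

Frequencies that alias to 14 Hz are k·fs ± 14 Hz for integer k ≥ 0.
k=0: 14 Hz.
k=1: 42 Hz, 70 Hz.
k=2: 98 Hz, 126 Hz.
k=3: 154 Hz, 182 Hz.
Within [30 Hz, 112 Hz]: 42 Hz, 70 Hz, 98 Hz.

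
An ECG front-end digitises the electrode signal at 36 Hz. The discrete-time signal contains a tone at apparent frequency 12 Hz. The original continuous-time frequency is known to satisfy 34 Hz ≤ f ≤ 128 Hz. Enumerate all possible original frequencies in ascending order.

48 Hz, 60 Hz, 84 Hz, 96 Hz, 120 Hz

Frequencies that alias to 12 Hz are k·fs ± 12 Hz for integer k ≥ 0.
k=0: 12 Hz.
k=1: 24 Hz, 48 Hz.
k=2: 60 Hz, 84 Hz.
k=3: 96 Hz, 120 Hz.
k=4: 132 Hz, 156 Hz.
Within [34 Hz, 128 Hz]: 48 Hz, 60 Hz, 84 Hz, 96 Hz, 120 Hz.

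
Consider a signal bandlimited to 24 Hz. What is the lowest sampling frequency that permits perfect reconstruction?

Nyquist rate = 2 × 24 Hz = 48 Hz.

48 Hz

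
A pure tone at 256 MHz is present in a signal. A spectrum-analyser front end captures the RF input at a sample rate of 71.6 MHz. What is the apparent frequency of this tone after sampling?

256 MHz mod fs = 41.2 MHz.
41.2 MHz > fs/2 = 35.8 MHz, folds to fs − 41.2 MHz = 30.4 MHz.

30.4 MHz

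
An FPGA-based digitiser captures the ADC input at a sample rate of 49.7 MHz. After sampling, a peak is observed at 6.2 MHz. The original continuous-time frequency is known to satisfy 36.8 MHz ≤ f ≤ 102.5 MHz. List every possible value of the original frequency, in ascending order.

43.5 MHz, 55.9 MHz, 93.2 MHz

Frequencies that alias to 6.2 MHz are k·fs ± 6.2 MHz for integer k ≥ 0.
k=0: 6.2 MHz.
k=1: 43.5 MHz, 55.9 MHz.
k=2: 93.2 MHz, 105.6 MHz.
k=3: 142.9 MHz, 155.3 MHz.
Within [36.8 MHz, 102.5 MHz]: 43.5 MHz, 55.9 MHz, 93.2 MHz.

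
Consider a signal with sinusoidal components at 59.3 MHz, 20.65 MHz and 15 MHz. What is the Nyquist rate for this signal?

Highest-frequency component: 59.3 MHz.
Nyquist rate = 2 × 59.3 MHz = 118.6 MHz.

118.6 MHz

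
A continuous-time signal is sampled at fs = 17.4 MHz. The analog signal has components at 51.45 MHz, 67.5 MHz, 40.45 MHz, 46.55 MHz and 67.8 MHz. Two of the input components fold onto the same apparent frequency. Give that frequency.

5.65 MHz

fs/2 = 8.7 MHz.
51.45 MHz mod fs = 16.65 MHz.
16.65 MHz > fs/2 = 8.7 MHz, folds to fs − 16.65 MHz = 0.75 MHz.
67.5 MHz mod fs = 15.3 MHz.
15.3 MHz > fs/2 = 8.7 MHz, folds to fs − 15.3 MHz = 2.1 MHz.
40.45 MHz mod fs = 5.65 MHz.
5.65 MHz ≤ fs/2 = 8.7 MHz, appears at 5.65 MHz.
46.55 MHz mod fs = 11.75 MHz.
11.75 MHz > fs/2 = 8.7 MHz, folds to fs − 11.75 MHz = 5.65 MHz.
67.8 MHz mod fs = 15.6 MHz.
15.6 MHz > fs/2 = 8.7 MHz, folds to fs − 15.6 MHz = 1.8 MHz.
40.45 MHz and 46.55 MHz both map to 5.65 MHz.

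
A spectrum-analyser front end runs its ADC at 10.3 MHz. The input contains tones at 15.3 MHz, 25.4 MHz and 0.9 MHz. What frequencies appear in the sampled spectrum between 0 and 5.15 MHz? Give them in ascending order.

0.9 MHz, 4.8 MHz, 5 MHz

fs/2 = 5.15 MHz.
15.3 MHz mod fs = 5 MHz.
5 MHz ≤ fs/2 = 5.15 MHz, appears at 5 MHz.
25.4 MHz mod fs = 4.8 MHz.
4.8 MHz ≤ fs/2 = 5.15 MHz, appears at 4.8 MHz.
0.9 MHz ≤ fs/2 = 5.15 MHz, passes unchanged.
Distinct values: {0.9 MHz, 4.8 MHz, 5 MHz}.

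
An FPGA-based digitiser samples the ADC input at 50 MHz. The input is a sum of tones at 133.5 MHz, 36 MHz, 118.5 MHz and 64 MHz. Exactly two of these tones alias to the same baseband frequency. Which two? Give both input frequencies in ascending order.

fs/2 = 25 MHz.
133.5 MHz mod fs = 33.5 MHz.
33.5 MHz > fs/2 = 25 MHz, folds to fs − 33.5 MHz = 16.5 MHz.
36 MHz > fs/2 = 25 MHz, folds to fs − 36 MHz = 14 MHz.
118.5 MHz mod fs = 18.5 MHz.
18.5 MHz ≤ fs/2 = 25 MHz, appears at 18.5 MHz.
64 MHz mod fs = 14 MHz.
14 MHz ≤ fs/2 = 25 MHz, appears at 14 MHz.
36 MHz and 64 MHz both map to 14 MHz.

36 MHz, 64 MHz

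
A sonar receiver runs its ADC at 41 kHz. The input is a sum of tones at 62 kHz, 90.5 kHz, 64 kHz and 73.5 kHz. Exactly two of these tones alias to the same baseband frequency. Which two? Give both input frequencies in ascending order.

73.5 kHz, 90.5 kHz

fs/2 = 20.5 kHz.
62 kHz mod fs = 21 kHz.
21 kHz > fs/2 = 20.5 kHz, folds to fs − 21 kHz = 20 kHz.
90.5 kHz mod fs = 8.5 kHz.
8.5 kHz ≤ fs/2 = 20.5 kHz, appears at 8.5 kHz.
64 kHz mod fs = 23 kHz.
23 kHz > fs/2 = 20.5 kHz, folds to fs − 23 kHz = 18 kHz.
73.5 kHz mod fs = 32.5 kHz.
32.5 kHz > fs/2 = 20.5 kHz, folds to fs − 32.5 kHz = 8.5 kHz.
73.5 kHz and 90.5 kHz both map to 8.5 kHz.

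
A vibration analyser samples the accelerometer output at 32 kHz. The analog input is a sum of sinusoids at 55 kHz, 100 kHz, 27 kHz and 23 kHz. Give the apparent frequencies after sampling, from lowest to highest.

fs/2 = 16 kHz.
55 kHz mod fs = 23 kHz.
23 kHz > fs/2 = 16 kHz, folds to fs − 23 kHz = 9 kHz.
100 kHz mod fs = 4 kHz.
4 kHz ≤ fs/2 = 16 kHz, appears at 4 kHz.
27 kHz > fs/2 = 16 kHz, folds to fs − 27 kHz = 5 kHz.
23 kHz > fs/2 = 16 kHz, folds to fs − 23 kHz = 9 kHz.
Distinct values: {4 kHz, 5 kHz, 9 kHz}.

4 kHz, 5 kHz, 9 kHz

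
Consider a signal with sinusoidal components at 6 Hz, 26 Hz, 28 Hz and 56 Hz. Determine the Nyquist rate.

Highest-frequency component: 56 Hz.
Nyquist rate = 2 × 56 Hz = 112 Hz.

112 Hz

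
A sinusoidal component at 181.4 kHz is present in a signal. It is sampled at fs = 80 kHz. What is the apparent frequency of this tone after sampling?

21.4 kHz

181.4 kHz mod fs = 21.4 kHz.
21.4 kHz ≤ fs/2 = 40 kHz, appears at 21.4 kHz.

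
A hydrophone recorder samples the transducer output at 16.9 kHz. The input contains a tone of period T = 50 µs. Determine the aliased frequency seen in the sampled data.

3.1 kHz

T = 50 µs → f = 1/T = 20 kHz.
20 kHz mod fs = 3.1 kHz.
3.1 kHz ≤ fs/2 = 8.45 kHz, appears at 3.1 kHz.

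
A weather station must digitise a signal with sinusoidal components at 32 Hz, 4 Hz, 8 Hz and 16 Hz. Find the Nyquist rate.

64 Hz

Highest-frequency component: 32 Hz.
Nyquist rate = 2 × 32 Hz = 64 Hz.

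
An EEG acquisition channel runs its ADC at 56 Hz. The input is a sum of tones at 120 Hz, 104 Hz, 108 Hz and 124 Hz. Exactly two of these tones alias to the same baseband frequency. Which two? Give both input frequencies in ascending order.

fs/2 = 28 Hz.
120 Hz mod fs = 8 Hz.
8 Hz ≤ fs/2 = 28 Hz, appears at 8 Hz.
104 Hz mod fs = 48 Hz.
48 Hz > fs/2 = 28 Hz, folds to fs − 48 Hz = 8 Hz.
108 Hz mod fs = 52 Hz.
52 Hz > fs/2 = 28 Hz, folds to fs − 52 Hz = 4 Hz.
124 Hz mod fs = 12 Hz.
12 Hz ≤ fs/2 = 28 Hz, appears at 12 Hz.
104 Hz and 120 Hz both map to 8 Hz.

104 Hz, 120 Hz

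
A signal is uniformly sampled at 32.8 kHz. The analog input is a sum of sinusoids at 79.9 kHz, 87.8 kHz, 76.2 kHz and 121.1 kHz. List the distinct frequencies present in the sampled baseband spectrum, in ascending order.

10.1 kHz, 10.6 kHz, 14.3 kHz

fs/2 = 16.4 kHz.
79.9 kHz mod fs = 14.3 kHz.
14.3 kHz ≤ fs/2 = 16.4 kHz, appears at 14.3 kHz.
87.8 kHz mod fs = 22.2 kHz.
22.2 kHz > fs/2 = 16.4 kHz, folds to fs − 22.2 kHz = 10.6 kHz.
76.2 kHz mod fs = 10.6 kHz.
10.6 kHz ≤ fs/2 = 16.4 kHz, appears at 10.6 kHz.
121.1 kHz mod fs = 22.7 kHz.
22.7 kHz > fs/2 = 16.4 kHz, folds to fs − 22.7 kHz = 10.1 kHz.
Distinct values: {10.1 kHz, 10.6 kHz, 14.3 kHz}.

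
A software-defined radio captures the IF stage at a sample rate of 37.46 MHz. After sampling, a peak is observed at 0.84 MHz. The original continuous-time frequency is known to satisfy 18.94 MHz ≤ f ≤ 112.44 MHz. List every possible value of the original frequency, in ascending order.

Frequencies that alias to 0.84 MHz are k·fs ± 0.84 MHz for integer k ≥ 0.
k=0: 0.84 MHz.
k=1: 36.62 MHz, 38.3 MHz.
k=2: 74.08 MHz, 75.76 MHz.
k=3: 111.54 MHz, 113.22 MHz.
k=4: 149 MHz, 150.68 MHz.
Within [18.94 MHz, 112.44 MHz]: 36.62 MHz, 38.3 MHz, 74.08 MHz, 75.76 MHz, 111.54 MHz.

36.62 MHz, 38.3 MHz, 74.08 MHz, 75.76 MHz, 111.54 MHz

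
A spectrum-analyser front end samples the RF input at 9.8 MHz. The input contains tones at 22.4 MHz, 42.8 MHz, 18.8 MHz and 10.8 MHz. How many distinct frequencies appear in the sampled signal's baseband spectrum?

4

fs/2 = 4.9 MHz.
22.4 MHz mod fs = 2.8 MHz.
2.8 MHz ≤ fs/2 = 4.9 MHz, appears at 2.8 MHz.
42.8 MHz mod fs = 3.6 MHz.
3.6 MHz ≤ fs/2 = 4.9 MHz, appears at 3.6 MHz.
18.8 MHz mod fs = 9 MHz.
9 MHz > fs/2 = 4.9 MHz, folds to fs − 9 MHz = 0.8 MHz.
10.8 MHz mod fs = 1 MHz.
1 MHz ≤ fs/2 = 4.9 MHz, appears at 1 MHz.
Distinct values: {0.8 MHz, 1 MHz, 2.8 MHz, 3.6 MHz} → 4.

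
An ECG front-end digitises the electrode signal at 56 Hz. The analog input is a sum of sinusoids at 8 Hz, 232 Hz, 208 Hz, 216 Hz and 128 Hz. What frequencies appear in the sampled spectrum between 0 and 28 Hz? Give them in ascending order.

fs/2 = 28 Hz.
8 Hz ≤ fs/2 = 28 Hz, passes unchanged.
232 Hz mod fs = 8 Hz.
8 Hz ≤ fs/2 = 28 Hz, appears at 8 Hz.
208 Hz mod fs = 40 Hz.
40 Hz > fs/2 = 28 Hz, folds to fs − 40 Hz = 16 Hz.
216 Hz mod fs = 48 Hz.
48 Hz > fs/2 = 28 Hz, folds to fs − 48 Hz = 8 Hz.
128 Hz mod fs = 16 Hz.
16 Hz ≤ fs/2 = 28 Hz, appears at 16 Hz.
Distinct values: {8 Hz, 16 Hz}.

8 Hz, 16 Hz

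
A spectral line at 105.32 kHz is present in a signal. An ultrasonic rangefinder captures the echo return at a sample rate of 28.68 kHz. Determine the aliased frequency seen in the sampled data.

9.4 kHz

105.32 kHz mod fs = 19.28 kHz.
19.28 kHz > fs/2 = 14.34 kHz, folds to fs − 19.28 kHz = 9.4 kHz.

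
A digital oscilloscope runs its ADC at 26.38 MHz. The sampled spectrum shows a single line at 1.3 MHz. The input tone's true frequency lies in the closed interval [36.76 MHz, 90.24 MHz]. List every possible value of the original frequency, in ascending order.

51.46 MHz, 54.06 MHz, 77.84 MHz, 80.44 MHz

Frequencies that alias to 1.3 MHz are k·fs ± 1.3 MHz for integer k ≥ 0.
k=0: 1.3 MHz.
k=1: 25.08 MHz, 27.68 MHz.
k=2: 51.46 MHz, 54.06 MHz.
k=3: 77.84 MHz, 80.44 MHz.
k=4: 104.22 MHz, 106.82 MHz.
Within [36.76 MHz, 90.24 MHz]: 51.46 MHz, 54.06 MHz, 77.84 MHz, 80.44 MHz.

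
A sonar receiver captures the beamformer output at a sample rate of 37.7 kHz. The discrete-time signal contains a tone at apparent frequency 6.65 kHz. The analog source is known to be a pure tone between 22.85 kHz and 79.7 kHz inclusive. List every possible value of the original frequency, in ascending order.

Frequencies that alias to 6.65 kHz are k·fs ± 6.65 kHz for integer k ≥ 0.
k=0: 6.65 kHz.
k=1: 31.05 kHz, 44.35 kHz.
k=2: 68.75 kHz, 82.05 kHz.
k=3: 106.45 kHz, 119.75 kHz.
Within [22.85 kHz, 79.7 kHz]: 31.05 kHz, 44.35 kHz, 68.75 kHz.

31.05 kHz, 44.35 kHz, 68.75 kHz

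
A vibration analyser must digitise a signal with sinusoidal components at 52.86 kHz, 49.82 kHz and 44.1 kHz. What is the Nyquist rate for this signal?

Highest-frequency component: 52.86 kHz.
Nyquist rate = 2 × 52.86 kHz = 105.72 kHz.

105.72 kHz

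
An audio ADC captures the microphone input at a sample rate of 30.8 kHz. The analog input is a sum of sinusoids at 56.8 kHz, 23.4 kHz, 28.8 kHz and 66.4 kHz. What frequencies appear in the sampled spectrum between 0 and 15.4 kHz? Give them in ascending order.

2 kHz, 4.8 kHz, 7.4 kHz

fs/2 = 15.4 kHz.
56.8 kHz mod fs = 26 kHz.
26 kHz > fs/2 = 15.4 kHz, folds to fs − 26 kHz = 4.8 kHz.
23.4 kHz > fs/2 = 15.4 kHz, folds to fs − 23.4 kHz = 7.4 kHz.
28.8 kHz > fs/2 = 15.4 kHz, folds to fs − 28.8 kHz = 2 kHz.
66.4 kHz mod fs = 4.8 kHz.
4.8 kHz ≤ fs/2 = 15.4 kHz, appears at 4.8 kHz.
Distinct values: {2 kHz, 4.8 kHz, 7.4 kHz}.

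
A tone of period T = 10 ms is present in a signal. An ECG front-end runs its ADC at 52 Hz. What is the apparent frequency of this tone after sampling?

4 Hz

T = 10 ms → f = 1/T = 100 Hz.
100 Hz mod fs = 48 Hz.
48 Hz > fs/2 = 26 Hz, folds to fs − 48 Hz = 4 Hz.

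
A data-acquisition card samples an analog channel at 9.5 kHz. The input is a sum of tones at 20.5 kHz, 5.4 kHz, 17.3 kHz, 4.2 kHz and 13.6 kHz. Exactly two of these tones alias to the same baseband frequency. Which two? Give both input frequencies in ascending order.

5.4 kHz, 13.6 kHz

fs/2 = 4.75 kHz.
20.5 kHz mod fs = 1.5 kHz.
1.5 kHz ≤ fs/2 = 4.75 kHz, appears at 1.5 kHz.
5.4 kHz > fs/2 = 4.75 kHz, folds to fs − 5.4 kHz = 4.1 kHz.
17.3 kHz mod fs = 7.8 kHz.
7.8 kHz > fs/2 = 4.75 kHz, folds to fs − 7.8 kHz = 1.7 kHz.
4.2 kHz ≤ fs/2 = 4.75 kHz, passes unchanged.
13.6 kHz mod fs = 4.1 kHz.
4.1 kHz ≤ fs/2 = 4.75 kHz, appears at 4.1 kHz.
5.4 kHz and 13.6 kHz both map to 4.1 kHz.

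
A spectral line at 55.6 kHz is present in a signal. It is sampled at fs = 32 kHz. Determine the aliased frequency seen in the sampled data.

8.4 kHz

55.6 kHz mod fs = 23.6 kHz.
23.6 kHz > fs/2 = 16 kHz, folds to fs − 23.6 kHz = 8.4 kHz.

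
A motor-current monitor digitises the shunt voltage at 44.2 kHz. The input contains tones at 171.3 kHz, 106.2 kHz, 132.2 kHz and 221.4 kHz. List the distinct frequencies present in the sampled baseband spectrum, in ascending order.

fs/2 = 22.1 kHz.
171.3 kHz mod fs = 38.7 kHz.
38.7 kHz > fs/2 = 22.1 kHz, folds to fs − 38.7 kHz = 5.5 kHz.
106.2 kHz mod fs = 17.8 kHz.
17.8 kHz ≤ fs/2 = 22.1 kHz, appears at 17.8 kHz.
132.2 kHz mod fs = 43.8 kHz.
43.8 kHz > fs/2 = 22.1 kHz, folds to fs − 43.8 kHz = 0.4 kHz.
221.4 kHz mod fs = 0.4 kHz.
0.4 kHz ≤ fs/2 = 22.1 kHz, appears at 0.4 kHz.
Distinct values: {0.4 kHz, 5.5 kHz, 17.8 kHz}.

0.4 kHz, 5.5 kHz, 17.8 kHz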